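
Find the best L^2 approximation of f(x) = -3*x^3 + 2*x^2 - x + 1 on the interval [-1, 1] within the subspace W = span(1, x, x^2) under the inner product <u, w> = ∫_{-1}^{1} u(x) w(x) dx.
g(x) = 2*x^2 - 14*x/5 + 1

The best approximation g ∈ W is the orthogonal projection of f onto W. Writing g = a_0 + a_1 x + a_2 x^2, the coefficients solve the normal equations G · a = b where
  G_{ij} = <φ_i, φ_j> and b_i = <f, φ_i>, with φ_0 = 1, φ_1 = x, φ_2 = x^2.
G =
  [2, 0, 2/3]
  [0, 2/3, 0]
  [2/3, 0, 2/5],
b = (10/3, -28/15, 22/15).
Solving gives a_0 = 1, a_1 = -14/5, a_2 = 2, so
  g(x) = 2*x^2 - 14*x/5 + 1.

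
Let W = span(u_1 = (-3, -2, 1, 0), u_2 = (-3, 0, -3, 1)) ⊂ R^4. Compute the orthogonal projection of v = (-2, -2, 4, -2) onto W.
proj_W(v) = (-177/115, -314/115, 451/115, -98/115)

Set up U = [u_1 | ... | u_2] ∈ R^(4×2). The projector onto W = col(U) is P = U (U^T U)^(-1) U^T.
Compute U^T U =
  [14, 6]
  [6, 19],
and U^T v = (14, -8).
Solve U^T U · c = U^T v for the coefficients: c = (157/115, -98/115). The projection is proj_W(v) = U c.
Check: (v - proj_W(v)) · u_1 = 0  (should be 0).
Check: (v - proj_W(v)) · u_2 = 0  (should be 0).
Result: proj_W(v) = (-177/115, -314/115, 451/115, -98/115).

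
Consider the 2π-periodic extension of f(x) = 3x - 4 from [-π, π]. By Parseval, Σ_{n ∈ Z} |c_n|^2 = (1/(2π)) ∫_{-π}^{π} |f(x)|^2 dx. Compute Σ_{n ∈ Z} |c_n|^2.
Σ |c_n|^2 = 3π^2 + 16

Expand and integrate term by term over [-π, π]:
  ∫ (3x)^2 dx = 9·(2π^3/3); ∫ 2·3·(-4)·x dx = 0 (odd integrand); ∫ (-4)^2 dx = 16·2π.
So (1/(2π)) ∫_{-π}^{π} (3x - 4)^2 dx = 9π^2/3 + 16 = 3π^2 + 16.
Parseval ⇒ Σ |c_n|^2 = 3π^2 + 16.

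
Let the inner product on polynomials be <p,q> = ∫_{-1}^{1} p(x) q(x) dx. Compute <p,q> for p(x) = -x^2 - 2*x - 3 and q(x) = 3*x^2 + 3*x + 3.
<p,q> = -156/5

Expand the product: p(x)·q(x) = -3*x^4 - 9*x^3 - 18*x^2 - 15*x - 9.
∫_{-1}^{1} of each monomial x^k gives [2/(k+1) if k even, 0 if k odd]. Integrating term-by-term (or equivalently evaluating the antiderivative F(x) = -3*x^5/5 - 9*x^4/4 - 6*x^3 - 15*x^2/2 - 9*x at the endpoints):
  F(1) − F(−1) = -507/20 − (117/20) = -156/5.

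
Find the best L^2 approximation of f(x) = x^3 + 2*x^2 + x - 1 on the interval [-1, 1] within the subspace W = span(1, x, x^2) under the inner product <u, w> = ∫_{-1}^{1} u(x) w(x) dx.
g(x) = 2*x^2 + 8*x/5 - 1

The best approximation g ∈ W is the orthogonal projection of f onto W. Writing g = a_0 + a_1 x + a_2 x^2, the coefficients solve the normal equations G · a = b where
  G_{ij} = <φ_i, φ_j> and b_i = <f, φ_i>, with φ_0 = 1, φ_1 = x, φ_2 = x^2.
G =
  [2, 0, 2/3]
  [0, 2/3, 0]
  [2/3, 0, 2/5],
b = (-2/3, 16/15, 2/15).
Solving gives a_0 = -1, a_1 = 8/5, a_2 = 2, so
  g(x) = 2*x^2 + 8*x/5 - 1.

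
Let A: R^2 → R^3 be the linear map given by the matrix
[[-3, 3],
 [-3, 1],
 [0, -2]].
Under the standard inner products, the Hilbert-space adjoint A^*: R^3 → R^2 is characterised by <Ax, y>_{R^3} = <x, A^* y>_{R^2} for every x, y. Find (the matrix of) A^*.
A^* = A^T =
[[-3, -3, 0],
 [3, 1, -2]]

For real matrices with standard dot products, the defining identity <Ax, y> = <x, A^* y> gives (Ax)^T y = x^T (A^*) y, i.e. x^T A^T y = x^T (A^*) y. Since this holds for all x, y, we must have A^* = A^T. Therefore
A^* =
[[-3, -3, 0],
 [3, 1, -2]].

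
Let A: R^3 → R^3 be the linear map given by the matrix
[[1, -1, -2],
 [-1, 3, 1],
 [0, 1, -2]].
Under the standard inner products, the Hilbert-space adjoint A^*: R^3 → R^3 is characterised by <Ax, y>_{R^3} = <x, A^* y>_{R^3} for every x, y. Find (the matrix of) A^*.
A^* = A^T =
[[1, -1, 0],
 [-1, 3, 1],
 [-2, 1, -2]]

For real matrices with standard dot products, the defining identity <Ax, y> = <x, A^* y> gives (Ax)^T y = x^T (A^*) y, i.e. x^T A^T y = x^T (A^*) y. Since this holds for all x, y, we must have A^* = A^T. Therefore
A^* =
[[1, -1, 0],
 [-1, 3, 1],
 [-2, 1, -2]].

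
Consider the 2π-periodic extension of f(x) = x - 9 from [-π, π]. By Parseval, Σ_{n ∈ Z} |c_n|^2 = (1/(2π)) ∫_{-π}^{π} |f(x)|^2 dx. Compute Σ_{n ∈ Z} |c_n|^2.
Σ |c_n|^2 = π^2/3 + 81

Expand and integrate term by term over [-π, π]:
  ∫ (x)^2 dx = 1·(2π^3/3); ∫ 2·1·(-9)·x dx = 0 (odd integrand); ∫ (-9)^2 dx = 81·2π.
So (1/(2π)) ∫_{-π}^{π} (x - 9)^2 dx = 1π^2/3 + 81 = π^2/3 + 81.
Parseval ⇒ Σ |c_n|^2 = π^2/3 + 81.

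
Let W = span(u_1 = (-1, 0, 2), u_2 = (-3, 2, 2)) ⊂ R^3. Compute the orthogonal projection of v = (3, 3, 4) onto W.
proj_W(v) = (-5/9, -5/9, 20/9)

Set up U = [u_1 | ... | u_2] ∈ R^(3×2). The projector onto W = col(U) is P = U (U^T U)^(-1) U^T.
Compute U^T U =
  [5, 7]
  [7, 17],
and U^T v = (5, 5).
Solve U^T U · c = U^T v for the coefficients: c = (25/18, -5/18). The projection is proj_W(v) = U c.
Check: (v - proj_W(v)) · u_1 = 0  (should be 0).
Check: (v - proj_W(v)) · u_2 = 0  (should be 0).
Result: proj_W(v) = (-5/9, -5/9, 20/9).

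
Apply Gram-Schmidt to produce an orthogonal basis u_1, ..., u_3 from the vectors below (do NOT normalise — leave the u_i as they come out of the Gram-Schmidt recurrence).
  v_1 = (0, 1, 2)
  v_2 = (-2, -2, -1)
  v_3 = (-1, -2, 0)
Orthogonal basis:
  u_1 = (0, 1, 2)
  u_2 = (-2, -6/5, 3/5)
  u_3 = (15/29, -20/29, 10/29)

Apply the Gram-Schmidt recurrence
  u_1 = v_1
  u_i = v_i − Σ_{j<i} ((v_i · u_j) / (u_j · u_j)) · u_j.

Step by step this gives:
  u_1 = (0, 1, 2)
  u_2 = (-2, -6/5, 3/5)
  u_3 = (15/29, -20/29, 10/29)

Orthogonality check:
  u_2 · u_1 = 0 (should be 0)
  u_3 · u_1 = 0 (should be 0)
  u_3 · u_2 = 0 (should be 0)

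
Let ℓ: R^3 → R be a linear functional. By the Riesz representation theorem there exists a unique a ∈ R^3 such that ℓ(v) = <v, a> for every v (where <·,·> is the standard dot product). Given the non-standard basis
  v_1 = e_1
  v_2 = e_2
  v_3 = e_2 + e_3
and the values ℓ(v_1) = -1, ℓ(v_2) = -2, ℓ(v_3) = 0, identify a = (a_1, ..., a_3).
a = (-1, -2, 2)

Write a = (a_1, ..., a_3) in the standard basis. For each basis vector v_i, ℓ(v_i) = <v_i, a> is a linear equation in the a_j's. Collect the n equations into a matrix system V a = ℓ, where row i of V is v_i (expressed in the standard basis). Since V is invertible (lower-triangular with 1s on the diagonal, up to permutation), solve by back-substitution:
  V =
[[1, 0, 0],
 [0, 1, 0],
 [0, 1, 1]]
  V a = (-1, -2, 0)
Solving gives a = (-1, -2, 2).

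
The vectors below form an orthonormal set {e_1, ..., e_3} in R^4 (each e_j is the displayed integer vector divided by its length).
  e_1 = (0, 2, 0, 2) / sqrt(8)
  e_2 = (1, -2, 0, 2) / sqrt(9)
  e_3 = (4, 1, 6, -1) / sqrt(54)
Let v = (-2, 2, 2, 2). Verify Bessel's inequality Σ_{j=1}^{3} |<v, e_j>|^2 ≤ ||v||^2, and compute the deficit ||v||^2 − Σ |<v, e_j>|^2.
Σ |<v, e_j>|^2 = 236/27; ||v||^2 = 16; deficit = 196/27

Write each e_j = u_j / sqrt(<u_j, u_j>) where u_j is the displayed integer vector. Then <v, e_j> = <v, u_j> / sqrt(<u_j, u_j>), so |<v, e_j>|^2 = <v, u_j>^2 / <u_j, u_j>.
Coefficients: <v, e_1> = 8/sqrt(8), <v, e_2> = -2/sqrt(9), <v, e_3> = 4/sqrt(54).
Square and sum: Σ |<v, e_j>|^2 = 236/27.
Compute ||v||^2 = v·v = 16.
Deficit = 16 − 236/27 = 196/27 ≥ 0, confirming Bessel's inequality. (The deficit equals ||v − Σ <v,e_j> e_j||^2, the squared distance from v to span{e_j}.)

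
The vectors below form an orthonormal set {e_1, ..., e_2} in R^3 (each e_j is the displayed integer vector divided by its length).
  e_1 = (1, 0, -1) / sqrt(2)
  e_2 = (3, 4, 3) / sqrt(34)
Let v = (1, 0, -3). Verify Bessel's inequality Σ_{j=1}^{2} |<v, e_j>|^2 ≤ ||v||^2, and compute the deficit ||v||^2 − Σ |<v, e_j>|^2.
Σ |<v, e_j>|^2 = 154/17; ||v||^2 = 10; deficit = 16/17

Write each e_j = u_j / sqrt(<u_j, u_j>) where u_j is the displayed integer vector. Then <v, e_j> = <v, u_j> / sqrt(<u_j, u_j>), so |<v, e_j>|^2 = <v, u_j>^2 / <u_j, u_j>.
Coefficients: <v, e_1> = 4/sqrt(2), <v, e_2> = -6/sqrt(34).
Square and sum: Σ |<v, e_j>|^2 = 154/17.
Compute ||v||^2 = v·v = 10.
Deficit = 10 − 154/17 = 16/17 ≥ 0, confirming Bessel's inequality. (The deficit equals ||v − Σ <v,e_j> e_j||^2, the squared distance from v to span{e_j}.)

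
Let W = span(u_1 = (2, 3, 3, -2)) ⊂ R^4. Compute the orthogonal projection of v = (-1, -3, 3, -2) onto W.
proj_W(v) = (2/13, 3/13, 3/13, -2/13)

Set up U = [u_1 | ... | u_1] ∈ R^(4×1). The projector onto W = col(U) is P = U (U^T U)^(-1) U^T.
Compute U^T U =
  [26],
and U^T v = (2).
Solve U^T U · c = U^T v for the coefficients: c = (1/13). The projection is proj_W(v) = U c.
Check: (v - proj_W(v)) · u_1 = 0  (should be 0).
Result: proj_W(v) = (2/13, 3/13, 3/13, -2/13).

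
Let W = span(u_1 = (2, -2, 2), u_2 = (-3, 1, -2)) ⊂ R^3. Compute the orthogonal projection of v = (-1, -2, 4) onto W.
proj_W(v) = (1/6, -19/6, 5/3)

Set up U = [u_1 | ... | u_2] ∈ R^(3×2). The projector onto W = col(U) is P = U (U^T U)^(-1) U^T.
Compute U^T U =
  [12, -12]
  [-12, 14],
and U^T v = (10, -7).
Solve U^T U · c = U^T v for the coefficients: c = (7/3, 3/2). The projection is proj_W(v) = U c.
Check: (v - proj_W(v)) · u_1 = 0  (should be 0).
Check: (v - proj_W(v)) · u_2 = 0  (should be 0).
Result: proj_W(v) = (1/6, -19/6, 5/3).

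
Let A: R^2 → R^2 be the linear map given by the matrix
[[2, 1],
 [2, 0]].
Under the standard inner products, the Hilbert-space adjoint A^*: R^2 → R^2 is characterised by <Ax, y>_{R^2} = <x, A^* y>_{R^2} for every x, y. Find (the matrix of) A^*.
A^* = A^T =
[[2, 2],
 [1, 0]]

For real matrices with standard dot products, the defining identity <Ax, y> = <x, A^* y> gives (Ax)^T y = x^T (A^*) y, i.e. x^T A^T y = x^T (A^*) y. Since this holds for all x, y, we must have A^* = A^T. Therefore
A^* =
[[2, 2],
 [1, 0]].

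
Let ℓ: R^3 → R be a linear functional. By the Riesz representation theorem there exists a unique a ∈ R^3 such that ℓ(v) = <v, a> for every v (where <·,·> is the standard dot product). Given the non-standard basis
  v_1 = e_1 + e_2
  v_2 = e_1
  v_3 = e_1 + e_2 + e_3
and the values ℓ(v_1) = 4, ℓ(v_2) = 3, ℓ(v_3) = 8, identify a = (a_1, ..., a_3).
a = (3, 1, 4)

Write a = (a_1, ..., a_3) in the standard basis. For each basis vector v_i, ℓ(v_i) = <v_i, a> is a linear equation in the a_j's. Collect the n equations into a matrix system V a = ℓ, where row i of V is v_i (expressed in the standard basis). Since V is invertible (lower-triangular with 1s on the diagonal, up to permutation), solve by back-substitution:
  V =
[[1, 1, 0],
 [1, 0, 0],
 [1, 1, 1]]
  V a = (4, 3, 8)
Solving gives a = (3, 1, 4).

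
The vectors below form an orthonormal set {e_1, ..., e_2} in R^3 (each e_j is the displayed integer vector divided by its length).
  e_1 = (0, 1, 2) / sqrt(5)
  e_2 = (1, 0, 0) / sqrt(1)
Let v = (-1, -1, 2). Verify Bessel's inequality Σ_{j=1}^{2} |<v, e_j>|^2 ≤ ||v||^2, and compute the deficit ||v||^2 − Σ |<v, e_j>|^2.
Σ |<v, e_j>|^2 = 14/5; ||v||^2 = 6; deficit = 16/5

Write each e_j = u_j / sqrt(<u_j, u_j>) where u_j is the displayed integer vector. Then <v, e_j> = <v, u_j> / sqrt(<u_j, u_j>), so |<v, e_j>|^2 = <v, u_j>^2 / <u_j, u_j>.
Coefficients: <v, e_1> = 3/sqrt(5), <v, e_2> = -1/sqrt(1).
Square and sum: Σ |<v, e_j>|^2 = 14/5.
Compute ||v||^2 = v·v = 6.
Deficit = 6 − 14/5 = 16/5 ≥ 0, confirming Bessel's inequality. (The deficit equals ||v − Σ <v,e_j> e_j||^2, the squared distance from v to span{e_j}.)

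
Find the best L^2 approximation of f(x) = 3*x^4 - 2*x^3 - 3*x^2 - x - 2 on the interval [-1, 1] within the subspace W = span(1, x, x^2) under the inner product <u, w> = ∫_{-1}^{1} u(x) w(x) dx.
g(x) = -3*x^2/7 - 11*x/5 - 79/35

The best approximation g ∈ W is the orthogonal projection of f onto W. Writing g = a_0 + a_1 x + a_2 x^2, the coefficients solve the normal equations G · a = b where
  G_{ij} = <φ_i, φ_j> and b_i = <f, φ_i>, with φ_0 = 1, φ_1 = x, φ_2 = x^2.
G =
  [2, 0, 2/3]
  [0, 2/3, 0]
  [2/3, 0, 2/5],
b = (-24/5, -22/15, -176/105).
Solving gives a_0 = -79/35, a_1 = -11/5, a_2 = -3/7, so
  g(x) = -3*x^2/7 - 11*x/5 - 79/35.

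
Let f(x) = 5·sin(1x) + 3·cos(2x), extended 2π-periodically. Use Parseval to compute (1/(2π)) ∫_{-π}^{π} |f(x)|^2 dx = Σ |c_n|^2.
Σ |c_n|^2 = 17

Expand |f|^2 and use orthogonality of {sin(nx), cos(mx)} on [-π, π]:
  ∫_{-π}^{π} sin(nx)^2 dx = π, ∫ cos(mx)^2 dx = π, and cross terms integrate to 0.
So ∫_{-π}^{π} f(x)^2 dx = 5^2 · π + 3^2 · π = (25 + 9)π.
Divide by 2π: (25 + 9)/2 = 17.
By Parseval, this equals Σ |c_n|^2.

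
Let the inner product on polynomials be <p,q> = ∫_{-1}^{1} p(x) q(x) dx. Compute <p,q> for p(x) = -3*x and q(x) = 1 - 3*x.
<p,q> = 6

Expand the product: p(x)·q(x) = 9*x^2 - 3*x.
∫_{-1}^{1} of each monomial x^k gives [2/(k+1) if k even, 0 if k odd]. Integrating term-by-term (or equivalently evaluating the antiderivative F(x) = 3*x^3 - 3*x^2/2 at the endpoints):
  F(1) − F(−1) = 3/2 − (-9/2) = 6.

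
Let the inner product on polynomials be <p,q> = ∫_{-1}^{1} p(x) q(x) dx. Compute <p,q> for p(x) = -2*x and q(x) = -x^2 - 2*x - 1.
<p,q> = 8/3

Expand the product: p(x)·q(x) = 2*x^3 + 4*x^2 + 2*x.
∫_{-1}^{1} of each monomial x^k gives [2/(k+1) if k even, 0 if k odd]. Integrating term-by-term (or equivalently evaluating the antiderivative F(x) = x^4/2 + 4*x^3/3 + x^2 at the endpoints):
  F(1) − F(−1) = 17/6 − (1/6) = 8/3.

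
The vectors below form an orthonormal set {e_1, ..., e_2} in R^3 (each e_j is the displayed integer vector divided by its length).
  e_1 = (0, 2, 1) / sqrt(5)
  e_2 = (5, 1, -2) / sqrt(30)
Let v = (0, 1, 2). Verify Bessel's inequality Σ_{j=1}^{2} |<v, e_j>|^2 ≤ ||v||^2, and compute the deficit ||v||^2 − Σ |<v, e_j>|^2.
Σ |<v, e_j>|^2 = 7/2; ||v||^2 = 5; deficit = 3/2

Write each e_j = u_j / sqrt(<u_j, u_j>) where u_j is the displayed integer vector. Then <v, e_j> = <v, u_j> / sqrt(<u_j, u_j>), so |<v, e_j>|^2 = <v, u_j>^2 / <u_j, u_j>.
Coefficients: <v, e_1> = 4/sqrt(5), <v, e_2> = -3/sqrt(30).
Square and sum: Σ |<v, e_j>|^2 = 7/2.
Compute ||v||^2 = v·v = 5.
Deficit = 5 − 7/2 = 3/2 ≥ 0, confirming Bessel's inequality. (The deficit equals ||v − Σ <v,e_j> e_j||^2, the squared distance from v to span{e_j}.)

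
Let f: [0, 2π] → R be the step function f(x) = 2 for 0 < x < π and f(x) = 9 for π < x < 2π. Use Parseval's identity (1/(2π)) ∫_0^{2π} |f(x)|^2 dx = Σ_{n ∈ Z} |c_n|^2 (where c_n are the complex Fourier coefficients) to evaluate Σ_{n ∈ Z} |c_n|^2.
Σ |c_n|^2 = 85/2

Parseval equates the L^2 energy of f (normalised by 1/(2π)) with the ℓ^2 sum of its Fourier coefficients: (1/(2π)) ∫_0^{2π} |f|^2 = Σ |c_n|^2.
Compute the left side: (1/(2π)) [∫_0^π 2^2 dx + ∫_π^{2π} 9^2 dx] = (1/(2π)) · (4π + 81π) = (4 + 81)/2 = 85/2.
So Σ_{n ∈ Z} |c_n|^2 = 85/2.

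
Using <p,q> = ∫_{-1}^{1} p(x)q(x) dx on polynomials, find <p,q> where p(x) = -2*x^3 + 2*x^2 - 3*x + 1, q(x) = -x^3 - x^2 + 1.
<p,q> = 382/105

Expand the product: p(x)·q(x) = 2*x^6 + x^4 + x^2 - 3*x + 1.
∫_{-1}^{1} of each monomial x^k gives [2/(k+1) if k even, 0 if k odd]. Integrating term-by-term (or equivalently evaluating the antiderivative F(x) = 2*x^7/7 + x^5/5 + x^3/3 - 3*x^2/2 + x at the endpoints):
  F(1) − F(−1) = 67/210 − (-697/210) = 382/105.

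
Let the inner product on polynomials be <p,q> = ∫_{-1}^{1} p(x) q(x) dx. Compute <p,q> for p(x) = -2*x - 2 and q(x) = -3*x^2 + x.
<p,q> = 8/3

Expand the product: p(x)·q(x) = 6*x^3 + 4*x^2 - 2*x.
∫_{-1}^{1} of each monomial x^k gives [2/(k+1) if k even, 0 if k odd]. Integrating term-by-term (or equivalently evaluating the antiderivative F(x) = 3*x^4/2 + 4*x^3/3 - x^2 at the endpoints):
  F(1) − F(−1) = 11/6 − (-5/6) = 8/3.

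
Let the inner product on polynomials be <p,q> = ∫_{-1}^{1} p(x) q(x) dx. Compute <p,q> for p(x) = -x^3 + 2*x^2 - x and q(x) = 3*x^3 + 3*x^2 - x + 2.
<p,q> = 428/105

Expand the product: p(x)·q(x) = -3*x^6 + 3*x^5 + 4*x^4 - 7*x^3 + 5*x^2 - 2*x.
∫_{-1}^{1} of each monomial x^k gives [2/(k+1) if k even, 0 if k odd]. Integrating term-by-term (or equivalently evaluating the antiderivative F(x) = -3*x^7/7 + x^6/2 + 4*x^5/5 - 7*x^4/4 + 5*x^3/3 - x^2 at the endpoints):
  F(1) − F(−1) = -89/420 − (-1801/420) = 428/105.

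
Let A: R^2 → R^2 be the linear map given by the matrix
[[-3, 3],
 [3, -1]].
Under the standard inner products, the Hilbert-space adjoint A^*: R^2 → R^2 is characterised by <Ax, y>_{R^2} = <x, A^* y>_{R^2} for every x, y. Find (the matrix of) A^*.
A^* = A^T =
[[-3, 3],
 [3, -1]]

For real matrices with standard dot products, the defining identity <Ax, y> = <x, A^* y> gives (Ax)^T y = x^T (A^*) y, i.e. x^T A^T y = x^T (A^*) y. Since this holds for all x, y, we must have A^* = A^T. Therefore
A^* =
[[-3, 3],
 [3, -1]].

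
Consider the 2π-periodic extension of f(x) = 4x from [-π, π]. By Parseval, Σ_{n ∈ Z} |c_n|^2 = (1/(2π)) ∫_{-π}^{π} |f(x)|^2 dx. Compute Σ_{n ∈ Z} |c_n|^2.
Σ |c_n|^2 = 16π^2/3

Expand and integrate term by term over [-π, π]:
  ∫ (4x)^2 dx = 16·(2π^3/3); ∫ 2·4·(0)·x dx = 0 (odd integrand); ∫ 0^2 dx = 0·2π.
So (1/(2π)) ∫_{-π}^{π} (4x)^2 dx = 16π^2/3 + 0 = 16π^2/3.
Parseval ⇒ Σ |c_n|^2 = 16π^2/3.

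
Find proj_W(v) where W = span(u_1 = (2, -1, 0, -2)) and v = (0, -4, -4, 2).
proj_W(v) = (0, 0, 0, 0)

Set up U = [u_1 | ... | u_1] ∈ R^(4×1). The projector onto W = col(U) is P = U (U^T U)^(-1) U^T.
Compute U^T U =
  [9],
and U^T v = (0).
Solve U^T U · c = U^T v for the coefficients: c = (0). The projection is proj_W(v) = U c.
Check: (v - proj_W(v)) · u_1 = 0  (should be 0).
Result: proj_W(v) = (0, 0, 0, 0).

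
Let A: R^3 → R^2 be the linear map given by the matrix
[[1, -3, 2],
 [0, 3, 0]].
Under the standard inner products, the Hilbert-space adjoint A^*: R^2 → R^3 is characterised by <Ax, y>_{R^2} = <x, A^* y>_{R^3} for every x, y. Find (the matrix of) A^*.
A^* = A^T =
[[1, 0],
 [-3, 3],
 [2, 0]]

For real matrices with standard dot products, the defining identity <Ax, y> = <x, A^* y> gives (Ax)^T y = x^T (A^*) y, i.e. x^T A^T y = x^T (A^*) y. Since this holds for all x, y, we must have A^* = A^T. Therefore
A^* =
[[1, 0],
 [-3, 3],
 [2, 0]].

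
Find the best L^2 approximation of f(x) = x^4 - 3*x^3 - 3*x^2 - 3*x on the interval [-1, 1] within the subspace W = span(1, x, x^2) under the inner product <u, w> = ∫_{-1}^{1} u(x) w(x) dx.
g(x) = -15*x^2/7 - 24*x/5 - 3/35

The best approximation g ∈ W is the orthogonal projection of f onto W. Writing g = a_0 + a_1 x + a_2 x^2, the coefficients solve the normal equations G · a = b where
  G_{ij} = <φ_i, φ_j> and b_i = <f, φ_i>, with φ_0 = 1, φ_1 = x, φ_2 = x^2.
G =
  [2, 0, 2/3]
  [0, 2/3, 0]
  [2/3, 0, 2/5],
b = (-8/5, -16/5, -32/35).
Solving gives a_0 = -3/35, a_1 = -24/5, a_2 = -15/7, so
  g(x) = -15*x^2/7 - 24*x/5 - 3/35.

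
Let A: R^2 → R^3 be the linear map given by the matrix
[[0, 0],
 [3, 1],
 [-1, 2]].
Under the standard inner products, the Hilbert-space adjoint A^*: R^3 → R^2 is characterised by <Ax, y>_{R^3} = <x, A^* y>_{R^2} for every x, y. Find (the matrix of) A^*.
A^* = A^T =
[[0, 3, -1],
 [0, 1, 2]]

For real matrices with standard dot products, the defining identity <Ax, y> = <x, A^* y> gives (Ax)^T y = x^T (A^*) y, i.e. x^T A^T y = x^T (A^*) y. Since this holds for all x, y, we must have A^* = A^T. Therefore
A^* =
[[0, 3, -1],
 [0, 1, 2]].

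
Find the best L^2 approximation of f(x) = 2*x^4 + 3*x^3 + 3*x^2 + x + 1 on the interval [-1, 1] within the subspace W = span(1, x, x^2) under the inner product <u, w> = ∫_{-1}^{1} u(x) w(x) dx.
g(x) = 33*x^2/7 + 14*x/5 + 29/35

The best approximation g ∈ W is the orthogonal projection of f onto W. Writing g = a_0 + a_1 x + a_2 x^2, the coefficients solve the normal equations G · a = b where
  G_{ij} = <φ_i, φ_j> and b_i = <f, φ_i>, with φ_0 = 1, φ_1 = x, φ_2 = x^2.
G =
  [2, 0, 2/3]
  [0, 2/3, 0]
  [2/3, 0, 2/5],
b = (24/5, 28/15, 256/105).
Solving gives a_0 = 29/35, a_1 = 14/5, a_2 = 33/7, so
  g(x) = 33*x^2/7 + 14*x/5 + 29/35.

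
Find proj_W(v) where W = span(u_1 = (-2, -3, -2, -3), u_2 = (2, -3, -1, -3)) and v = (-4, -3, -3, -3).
proj_W(v) = (-78/19, -59/19, -49/19, -59/19)

Set up U = [u_1 | ... | u_2] ∈ R^(4×2). The projector onto W = col(U) is P = U (U^T U)^(-1) U^T.
Compute U^T U =
  [26, 16]
  [16, 23],
and U^T v = (32, 13).
Solve U^T U · c = U^T v for the coefficients: c = (88/57, -29/57). The projection is proj_W(v) = U c.
Check: (v - proj_W(v)) · u_1 = 0  (should be 0).
Check: (v - proj_W(v)) · u_2 = 0  (should be 0).
Result: proj_W(v) = (-78/19, -59/19, -49/19, -59/19).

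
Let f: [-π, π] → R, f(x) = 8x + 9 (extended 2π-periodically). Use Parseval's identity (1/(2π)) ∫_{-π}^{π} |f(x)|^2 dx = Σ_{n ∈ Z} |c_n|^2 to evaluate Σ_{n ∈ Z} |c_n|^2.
Σ |c_n|^2 = 64π^2/3 + 81

Expand and integrate term by term over [-π, π]:
  ∫ (8x)^2 dx = 64·(2π^3/3); ∫ 2·8·(9)·x dx = 0 (odd integrand); ∫ 9^2 dx = 81·2π.
So (1/(2π)) ∫_{-π}^{π} (8x + 9)^2 dx = 64π^2/3 + 81 = 64π^2/3 + 81.
Parseval ⇒ Σ |c_n|^2 = 64π^2/3 + 81.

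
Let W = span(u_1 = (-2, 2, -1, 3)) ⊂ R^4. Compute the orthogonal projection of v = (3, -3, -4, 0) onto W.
proj_W(v) = (8/9, -8/9, 4/9, -4/3)

Set up U = [u_1 | ... | u_1] ∈ R^(4×1). The projector onto W = col(U) is P = U (U^T U)^(-1) U^T.
Compute U^T U =
  [18],
and U^T v = (-8).
Solve U^T U · c = U^T v for the coefficients: c = (-4/9). The projection is proj_W(v) = U c.
Check: (v - proj_W(v)) · u_1 = 0  (should be 0).
Result: proj_W(v) = (8/9, -8/9, 4/9, -4/3).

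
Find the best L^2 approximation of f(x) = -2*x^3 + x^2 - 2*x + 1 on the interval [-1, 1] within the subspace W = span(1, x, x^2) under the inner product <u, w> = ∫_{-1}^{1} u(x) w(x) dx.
g(x) = x^2 - 16*x/5 + 1

The best approximation g ∈ W is the orthogonal projection of f onto W. Writing g = a_0 + a_1 x + a_2 x^2, the coefficients solve the normal equations G · a = b where
  G_{ij} = <φ_i, φ_j> and b_i = <f, φ_i>, with φ_0 = 1, φ_1 = x, φ_2 = x^2.
G =
  [2, 0, 2/3]
  [0, 2/3, 0]
  [2/3, 0, 2/5],
b = (8/3, -32/15, 16/15).
Solving gives a_0 = 1, a_1 = -16/5, a_2 = 1, so
  g(x) = x^2 - 16*x/5 + 1.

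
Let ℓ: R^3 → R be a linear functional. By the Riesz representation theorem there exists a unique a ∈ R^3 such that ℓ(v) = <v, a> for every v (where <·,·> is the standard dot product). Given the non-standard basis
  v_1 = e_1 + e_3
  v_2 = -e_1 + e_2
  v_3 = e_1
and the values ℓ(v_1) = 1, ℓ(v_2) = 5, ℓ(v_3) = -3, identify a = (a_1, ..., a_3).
a = (-3, 2, 4)

Write a = (a_1, ..., a_3) in the standard basis. For each basis vector v_i, ℓ(v_i) = <v_i, a> is a linear equation in the a_j's. Collect the n equations into a matrix system V a = ℓ, where row i of V is v_i (expressed in the standard basis). Since V is invertible (lower-triangular with 1s on the diagonal, up to permutation), solve by back-substitution:
  V =
[[1, 0, 1],
 [-1, 1, 0],
 [1, 0, 0]]
  V a = (1, 5, -3)
Solving gives a = (-3, 2, 4).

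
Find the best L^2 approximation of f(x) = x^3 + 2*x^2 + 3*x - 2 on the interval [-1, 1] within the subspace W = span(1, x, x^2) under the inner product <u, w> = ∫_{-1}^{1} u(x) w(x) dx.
g(x) = 2*x^2 + 18*x/5 - 2

The best approximation g ∈ W is the orthogonal projection of f onto W. Writing g = a_0 + a_1 x + a_2 x^2, the coefficients solve the normal equations G · a = b where
  G_{ij} = <φ_i, φ_j> and b_i = <f, φ_i>, with φ_0 = 1, φ_1 = x, φ_2 = x^2.
G =
  [2, 0, 2/3]
  [0, 2/3, 0]
  [2/3, 0, 2/5],
b = (-8/3, 12/5, -8/15).
Solving gives a_0 = -2, a_1 = 18/5, a_2 = 2, so
  g(x) = 2*x^2 + 18*x/5 - 2.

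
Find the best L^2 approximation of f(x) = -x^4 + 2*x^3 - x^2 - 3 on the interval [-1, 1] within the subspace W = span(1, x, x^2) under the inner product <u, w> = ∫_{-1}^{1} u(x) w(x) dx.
g(x) = -13*x^2/7 + 6*x/5 - 102/35

The best approximation g ∈ W is the orthogonal projection of f onto W. Writing g = a_0 + a_1 x + a_2 x^2, the coefficients solve the normal equations G · a = b where
  G_{ij} = <φ_i, φ_j> and b_i = <f, φ_i>, with φ_0 = 1, φ_1 = x, φ_2 = x^2.
G =
  [2, 0, 2/3]
  [0, 2/3, 0]
  [2/3, 0, 2/5],
b = (-106/15, 4/5, -94/35).
Solving gives a_0 = -102/35, a_1 = 6/5, a_2 = -13/7, so
  g(x) = -13*x^2/7 + 6*x/5 - 102/35.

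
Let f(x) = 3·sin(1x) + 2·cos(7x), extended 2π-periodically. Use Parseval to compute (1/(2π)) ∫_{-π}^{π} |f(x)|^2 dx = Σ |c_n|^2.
Σ |c_n|^2 = 13/2

Expand |f|^2 and use orthogonality of {sin(nx), cos(mx)} on [-π, π]:
  ∫_{-π}^{π} sin(nx)^2 dx = π, ∫ cos(mx)^2 dx = π, and cross terms integrate to 0.
So ∫_{-π}^{π} f(x)^2 dx = 3^2 · π + 2^2 · π = (9 + 4)π.
Divide by 2π: (9 + 4)/2 = 13/2.
By Parseval, this equals Σ |c_n|^2.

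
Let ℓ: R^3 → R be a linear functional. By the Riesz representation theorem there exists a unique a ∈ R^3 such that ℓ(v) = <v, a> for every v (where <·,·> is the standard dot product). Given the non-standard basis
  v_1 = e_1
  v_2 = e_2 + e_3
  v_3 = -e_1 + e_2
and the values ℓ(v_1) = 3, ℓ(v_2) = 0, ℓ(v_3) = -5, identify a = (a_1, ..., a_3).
a = (3, -2, 2)

Write a = (a_1, ..., a_3) in the standard basis. For each basis vector v_i, ℓ(v_i) = <v_i, a> is a linear equation in the a_j's. Collect the n equations into a matrix system V a = ℓ, where row i of V is v_i (expressed in the standard basis). Since V is invertible (lower-triangular with 1s on the diagonal, up to permutation), solve by back-substitution:
  V =
[[1, 0, 0],
 [0, 1, 1],
 [-1, 1, 0]]
  V a = (3, 0, -5)
Solving gives a = (3, -2, 2).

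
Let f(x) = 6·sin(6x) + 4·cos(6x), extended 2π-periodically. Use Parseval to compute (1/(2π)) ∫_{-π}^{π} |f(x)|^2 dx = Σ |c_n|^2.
Σ |c_n|^2 = 26

Expand |f|^2 and use orthogonality of {sin(nx), cos(mx)} on [-π, π]:
  ∫_{-π}^{π} sin(nx)^2 dx = π, ∫ cos(mx)^2 dx = π, and cross terms integrate to 0.
So ∫_{-π}^{π} f(x)^2 dx = 6^2 · π + 4^2 · π = (36 + 16)π.
Divide by 2π: (36 + 16)/2 = 26.
By Parseval, this equals Σ |c_n|^2.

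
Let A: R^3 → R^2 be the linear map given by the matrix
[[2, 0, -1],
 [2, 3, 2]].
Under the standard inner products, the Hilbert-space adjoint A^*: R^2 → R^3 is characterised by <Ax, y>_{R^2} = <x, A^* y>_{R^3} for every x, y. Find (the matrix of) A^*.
A^* = A^T =
[[2, 2],
 [0, 3],
 [-1, 2]]

For real matrices with standard dot products, the defining identity <Ax, y> = <x, A^* y> gives (Ax)^T y = x^T (A^*) y, i.e. x^T A^T y = x^T (A^*) y. Since this holds for all x, y, we must have A^* = A^T. Therefore
A^* =
[[2, 2],
 [0, 3],
 [-1, 2]].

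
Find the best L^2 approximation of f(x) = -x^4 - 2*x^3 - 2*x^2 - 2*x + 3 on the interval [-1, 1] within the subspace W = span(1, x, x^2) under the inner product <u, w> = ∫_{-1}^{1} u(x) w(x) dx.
g(x) = -20*x^2/7 - 16*x/5 + 108/35

The best approximation g ∈ W is the orthogonal projection of f onto W. Writing g = a_0 + a_1 x + a_2 x^2, the coefficients solve the normal equations G · a = b where
  G_{ij} = <φ_i, φ_j> and b_i = <f, φ_i>, with φ_0 = 1, φ_1 = x, φ_2 = x^2.
G =
  [2, 0, 2/3]
  [0, 2/3, 0]
  [2/3, 0, 2/5],
b = (64/15, -32/15, 32/35).
Solving gives a_0 = 108/35, a_1 = -16/5, a_2 = -20/7, so
  g(x) = -20*x^2/7 - 16*x/5 + 108/35.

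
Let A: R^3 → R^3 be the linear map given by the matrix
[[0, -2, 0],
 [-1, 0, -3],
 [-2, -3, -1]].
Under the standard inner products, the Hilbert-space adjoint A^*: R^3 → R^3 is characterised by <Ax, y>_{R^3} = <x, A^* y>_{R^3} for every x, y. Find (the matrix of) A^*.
A^* = A^T =
[[0, -1, -2],
 [-2, 0, -3],
 [0, -3, -1]]

For real matrices with standard dot products, the defining identity <Ax, y> = <x, A^* y> gives (Ax)^T y = x^T (A^*) y, i.e. x^T A^T y = x^T (A^*) y. Since this holds for all x, y, we must have A^* = A^T. Therefore
A^* =
[[0, -1, -2],
 [-2, 0, -3],
 [0, -3, -1]].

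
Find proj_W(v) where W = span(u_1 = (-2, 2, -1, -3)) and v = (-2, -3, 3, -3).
proj_W(v) = (-4/9, 4/9, -2/9, -2/3)

Set up U = [u_1 | ... | u_1] ∈ R^(4×1). The projector onto W = col(U) is P = U (U^T U)^(-1) U^T.
Compute U^T U =
  [18],
and U^T v = (4).
Solve U^T U · c = U^T v for the coefficients: c = (2/9). The projection is proj_W(v) = U c.
Check: (v - proj_W(v)) · u_1 = 0  (should be 0).
Result: proj_W(v) = (-4/9, 4/9, -2/9, -2/3).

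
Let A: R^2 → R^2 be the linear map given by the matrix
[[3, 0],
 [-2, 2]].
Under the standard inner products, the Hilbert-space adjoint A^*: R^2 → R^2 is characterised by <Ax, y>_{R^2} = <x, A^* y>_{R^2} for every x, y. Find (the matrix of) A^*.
A^* = A^T =
[[3, -2],
 [0, 2]]

For real matrices with standard dot products, the defining identity <Ax, y> = <x, A^* y> gives (Ax)^T y = x^T (A^*) y, i.e. x^T A^T y = x^T (A^*) y. Since this holds for all x, y, we must have A^* = A^T. Therefore
A^* =
[[3, -2],
 [0, 2]].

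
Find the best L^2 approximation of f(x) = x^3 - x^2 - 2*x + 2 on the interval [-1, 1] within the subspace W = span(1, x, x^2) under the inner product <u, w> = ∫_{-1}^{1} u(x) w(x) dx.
g(x) = -x^2 - 7*x/5 + 2

The best approximation g ∈ W is the orthogonal projection of f onto W. Writing g = a_0 + a_1 x + a_2 x^2, the coefficients solve the normal equations G · a = b where
  G_{ij} = <φ_i, φ_j> and b_i = <f, φ_i>, with φ_0 = 1, φ_1 = x, φ_2 = x^2.
G =
  [2, 0, 2/3]
  [0, 2/3, 0]
  [2/3, 0, 2/5],
b = (10/3, -14/15, 14/15).
Solving gives a_0 = 2, a_1 = -7/5, a_2 = -1, so
  g(x) = -x^2 - 7*x/5 + 2.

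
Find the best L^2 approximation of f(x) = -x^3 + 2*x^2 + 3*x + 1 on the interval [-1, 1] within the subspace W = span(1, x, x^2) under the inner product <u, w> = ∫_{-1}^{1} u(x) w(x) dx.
g(x) = 2*x^2 + 12*x/5 + 1

The best approximation g ∈ W is the orthogonal projection of f onto W. Writing g = a_0 + a_1 x + a_2 x^2, the coefficients solve the normal equations G · a = b where
  G_{ij} = <φ_i, φ_j> and b_i = <f, φ_i>, with φ_0 = 1, φ_1 = x, φ_2 = x^2.
G =
  [2, 0, 2/3]
  [0, 2/3, 0]
  [2/3, 0, 2/5],
b = (10/3, 8/5, 22/15).
Solving gives a_0 = 1, a_1 = 12/5, a_2 = 2, so
  g(x) = 2*x^2 + 12*x/5 + 1.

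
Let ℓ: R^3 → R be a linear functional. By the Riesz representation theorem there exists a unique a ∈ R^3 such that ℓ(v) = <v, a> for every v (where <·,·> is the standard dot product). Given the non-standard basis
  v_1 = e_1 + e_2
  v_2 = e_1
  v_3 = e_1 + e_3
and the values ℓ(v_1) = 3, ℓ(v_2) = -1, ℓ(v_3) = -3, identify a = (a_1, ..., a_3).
a = (-1, 4, -2)

Write a = (a_1, ..., a_3) in the standard basis. For each basis vector v_i, ℓ(v_i) = <v_i, a> is a linear equation in the a_j's. Collect the n equations into a matrix system V a = ℓ, where row i of V is v_i (expressed in the standard basis). Since V is invertible (lower-triangular with 1s on the diagonal, up to permutation), solve by back-substitution:
  V =
[[1, 1, 0],
 [1, 0, 0],
 [1, 0, 1]]
  V a = (3, -1, -3)
Solving gives a = (-1, 4, -2).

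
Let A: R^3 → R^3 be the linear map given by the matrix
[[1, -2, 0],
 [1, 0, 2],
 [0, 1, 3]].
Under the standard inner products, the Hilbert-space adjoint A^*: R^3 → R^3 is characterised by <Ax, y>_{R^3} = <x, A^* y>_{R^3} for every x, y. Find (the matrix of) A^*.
A^* = A^T =
[[1, 1, 0],
 [-2, 0, 1],
 [0, 2, 3]]

For real matrices with standard dot products, the defining identity <Ax, y> = <x, A^* y> gives (Ax)^T y = x^T (A^*) y, i.e. x^T A^T y = x^T (A^*) y. Since this holds for all x, y, we must have A^* = A^T. Therefore
A^* =
[[1, 1, 0],
 [-2, 0, 1],
 [0, 2, 3]].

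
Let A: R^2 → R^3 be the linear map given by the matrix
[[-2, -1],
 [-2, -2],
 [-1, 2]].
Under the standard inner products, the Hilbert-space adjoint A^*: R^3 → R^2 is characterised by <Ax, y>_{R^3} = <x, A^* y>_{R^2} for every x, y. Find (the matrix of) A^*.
A^* = A^T =
[[-2, -2, -1],
 [-1, -2, 2]]

For real matrices with standard dot products, the defining identity <Ax, y> = <x, A^* y> gives (Ax)^T y = x^T (A^*) y, i.e. x^T A^T y = x^T (A^*) y. Since this holds for all x, y, we must have A^* = A^T. Therefore
A^* =
[[-2, -2, -1],
 [-1, -2, 2]].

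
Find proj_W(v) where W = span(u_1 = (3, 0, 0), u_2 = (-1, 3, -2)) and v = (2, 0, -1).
proj_W(v) = (2, 6/13, -4/13)

Set up U = [u_1 | ... | u_2] ∈ R^(3×2). The projector onto W = col(U) is P = U (U^T U)^(-1) U^T.
Compute U^T U =
  [9, -3]
  [-3, 14],
and U^T v = (6, 0).
Solve U^T U · c = U^T v for the coefficients: c = (28/39, 2/13). The projection is proj_W(v) = U c.
Check: (v - proj_W(v)) · u_1 = 0  (should be 0).
Check: (v - proj_W(v)) · u_2 = 0  (should be 0).
Result: proj_W(v) = (2, 6/13, -4/13).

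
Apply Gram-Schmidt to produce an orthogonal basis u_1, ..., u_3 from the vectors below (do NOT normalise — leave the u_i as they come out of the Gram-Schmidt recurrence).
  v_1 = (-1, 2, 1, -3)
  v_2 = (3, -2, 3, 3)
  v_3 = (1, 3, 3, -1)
Orthogonal basis:
  u_1 = (-1, 2, 1, -3)
  u_2 = (32/15, -4/15, 58/15, 2/5)
  u_3 = (14/37, 63/37, -7/37, 35/37)

Apply the Gram-Schmidt recurrence
  u_1 = v_1
  u_i = v_i − Σ_{j<i} ((v_i · u_j) / (u_j · u_j)) · u_j.

Step by step this gives:
  u_1 = (-1, 2, 1, -3)
  u_2 = (32/15, -4/15, 58/15, 2/5)
  u_3 = (14/37, 63/37, -7/37, 35/37)

Orthogonality check:
  u_2 · u_1 = 0 (should be 0)
  u_3 · u_1 = 0 (should be 0)
  u_3 · u_2 = 0 (should be 0)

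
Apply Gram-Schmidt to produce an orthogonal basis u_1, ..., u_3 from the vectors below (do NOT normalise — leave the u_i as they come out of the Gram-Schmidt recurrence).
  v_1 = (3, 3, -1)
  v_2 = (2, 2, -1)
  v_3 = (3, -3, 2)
Orthogonal basis:
  u_1 = (3, 3, -1)
  u_2 = (-1/19, -1/19, -6/19)
  u_3 = (3, -3, 0)

Apply the Gram-Schmidt recurrence
  u_1 = v_1
  u_i = v_i − Σ_{j<i} ((v_i · u_j) / (u_j · u_j)) · u_j.

Step by step this gives:
  u_1 = (3, 3, -1)
  u_2 = (-1/19, -1/19, -6/19)
  u_3 = (3, -3, 0)

Orthogonality check:
  u_2 · u_1 = 0 (should be 0)
  u_3 · u_1 = 0 (should be 0)
  u_3 · u_2 = 0 (should be 0)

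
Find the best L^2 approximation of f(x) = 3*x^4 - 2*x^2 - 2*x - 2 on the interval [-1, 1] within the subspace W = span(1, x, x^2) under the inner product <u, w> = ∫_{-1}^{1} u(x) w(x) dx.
g(x) = 4*x^2/7 - 2*x - 79/35

The best approximation g ∈ W is the orthogonal projection of f onto W. Writing g = a_0 + a_1 x + a_2 x^2, the coefficients solve the normal equations G · a = b where
  G_{ij} = <φ_i, φ_j> and b_i = <f, φ_i>, with φ_0 = 1, φ_1 = x, φ_2 = x^2.
G =
  [2, 0, 2/3]
  [0, 2/3, 0]
  [2/3, 0, 2/5],
b = (-62/15, -4/3, -134/105).
Solving gives a_0 = -79/35, a_1 = -2, a_2 = 4/7, so
  g(x) = 4*x^2/7 - 2*x - 79/35.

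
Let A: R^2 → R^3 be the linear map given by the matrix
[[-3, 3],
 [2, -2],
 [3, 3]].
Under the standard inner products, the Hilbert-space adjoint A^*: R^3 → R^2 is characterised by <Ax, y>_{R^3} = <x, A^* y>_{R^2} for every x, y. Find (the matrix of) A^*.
A^* = A^T =
[[-3, 2, 3],
 [3, -2, 3]]

For real matrices with standard dot products, the defining identity <Ax, y> = <x, A^* y> gives (Ax)^T y = x^T (A^*) y, i.e. x^T A^T y = x^T (A^*) y. Since this holds for all x, y, we must have A^* = A^T. Therefore
A^* =
[[-3, 2, 3],
 [3, -2, 3]].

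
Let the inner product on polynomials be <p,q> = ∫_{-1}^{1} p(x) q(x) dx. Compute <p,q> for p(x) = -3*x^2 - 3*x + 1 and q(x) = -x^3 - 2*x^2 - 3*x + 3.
<p,q> = 124/15

Expand the product: p(x)·q(x) = 3*x^5 + 9*x^4 + 14*x^3 - 2*x^2 - 12*x + 3.
∫_{-1}^{1} of each monomial x^k gives [2/(k+1) if k even, 0 if k odd]. Integrating term-by-term (or equivalently evaluating the antiderivative F(x) = x^6/2 + 9*x^5/5 + 7*x^4/2 - 2*x^3/3 - 6*x^2 + 3*x at the endpoints):
  F(1) − F(−1) = 32/15 − (-92/15) = 124/15.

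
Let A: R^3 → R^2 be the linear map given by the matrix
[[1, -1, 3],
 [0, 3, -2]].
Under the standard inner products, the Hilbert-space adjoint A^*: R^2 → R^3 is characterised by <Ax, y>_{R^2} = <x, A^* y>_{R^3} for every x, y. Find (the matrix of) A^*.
A^* = A^T =
[[1, 0],
 [-1, 3],
 [3, -2]]

For real matrices with standard dot products, the defining identity <Ax, y> = <x, A^* y> gives (Ax)^T y = x^T (A^*) y, i.e. x^T A^T y = x^T (A^*) y. Since this holds for all x, y, we must have A^* = A^T. Therefore
A^* =
[[1, 0],
 [-1, 3],
 [3, -2]].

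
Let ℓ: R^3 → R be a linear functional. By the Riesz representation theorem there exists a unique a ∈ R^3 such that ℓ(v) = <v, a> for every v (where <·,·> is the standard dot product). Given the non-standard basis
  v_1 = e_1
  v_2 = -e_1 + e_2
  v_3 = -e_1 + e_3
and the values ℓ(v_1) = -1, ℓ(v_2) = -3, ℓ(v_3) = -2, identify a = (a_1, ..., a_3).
a = (-1, -4, -3)

Write a = (a_1, ..., a_3) in the standard basis. For each basis vector v_i, ℓ(v_i) = <v_i, a> is a linear equation in the a_j's. Collect the n equations into a matrix system V a = ℓ, where row i of V is v_i (expressed in the standard basis). Since V is invertible (lower-triangular with 1s on the diagonal, up to permutation), solve by back-substitution:
  V =
[[1, 0, 0],
 [-1, 1, 0],
 [-1, 0, 1]]
  V a = (-1, -3, -2)
Solving gives a = (-1, -4, -3).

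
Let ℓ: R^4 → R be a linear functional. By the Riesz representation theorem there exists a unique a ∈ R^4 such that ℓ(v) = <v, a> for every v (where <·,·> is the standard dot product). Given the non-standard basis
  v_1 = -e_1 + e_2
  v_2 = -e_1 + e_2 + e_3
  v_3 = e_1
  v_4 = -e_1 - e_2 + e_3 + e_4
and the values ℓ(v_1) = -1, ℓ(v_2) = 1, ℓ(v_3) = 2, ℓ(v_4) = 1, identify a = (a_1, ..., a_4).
a = (2, 1, 2, 2)

Write a = (a_1, ..., a_4) in the standard basis. For each basis vector v_i, ℓ(v_i) = <v_i, a> is a linear equation in the a_j's. Collect the n equations into a matrix system V a = ℓ, where row i of V is v_i (expressed in the standard basis). Since V is invertible (lower-triangular with 1s on the diagonal, up to permutation), solve by back-substitution:
  V =
[[-1, 1, 0, 0],
 [-1, 1, 1, 0],
 [1, 0, 0, 0],
 [-1, -1, 1, 1]]
  V a = (-1, 1, 2, 1)
Solving gives a = (2, 1, 2, 2).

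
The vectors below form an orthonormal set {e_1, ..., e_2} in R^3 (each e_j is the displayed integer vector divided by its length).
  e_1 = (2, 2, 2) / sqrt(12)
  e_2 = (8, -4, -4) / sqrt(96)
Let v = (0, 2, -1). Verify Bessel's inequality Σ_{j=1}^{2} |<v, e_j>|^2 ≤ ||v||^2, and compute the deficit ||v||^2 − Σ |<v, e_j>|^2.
Σ |<v, e_j>|^2 = 1/2; ||v||^2 = 5; deficit = 9/2

Write each e_j = u_j / sqrt(<u_j, u_j>) where u_j is the displayed integer vector. Then <v, e_j> = <v, u_j> / sqrt(<u_j, u_j>), so |<v, e_j>|^2 = <v, u_j>^2 / <u_j, u_j>.
Coefficients: <v, e_1> = 2/sqrt(12), <v, e_2> = -4/sqrt(96).
Square and sum: Σ |<v, e_j>|^2 = 1/2.
Compute ||v||^2 = v·v = 5.
Deficit = 5 − 1/2 = 9/2 ≥ 0, confirming Bessel's inequality. (The deficit equals ||v − Σ <v,e_j> e_j||^2, the squared distance from v to span{e_j}.)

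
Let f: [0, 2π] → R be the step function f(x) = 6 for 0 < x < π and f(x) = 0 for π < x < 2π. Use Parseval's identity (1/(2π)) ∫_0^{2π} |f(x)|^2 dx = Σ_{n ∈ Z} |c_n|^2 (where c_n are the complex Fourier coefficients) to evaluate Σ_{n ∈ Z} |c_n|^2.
Σ |c_n|^2 = 18

Parseval equates the L^2 energy of f (normalised by 1/(2π)) with the ℓ^2 sum of its Fourier coefficients: (1/(2π)) ∫_0^{2π} |f|^2 = Σ |c_n|^2.
Compute the left side: (1/(2π)) [∫_0^π 6^2 dx + ∫_π^{2π} 0^2 dx] = (1/(2π)) · (36π + 0π) = (36 + 0)/2 = 18.
So Σ_{n ∈ Z} |c_n|^2 = 18.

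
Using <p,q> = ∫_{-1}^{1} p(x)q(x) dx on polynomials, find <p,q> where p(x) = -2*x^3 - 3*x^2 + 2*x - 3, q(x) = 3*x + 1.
<p,q> = -32/5

Expand the product: p(x)·q(x) = -6*x^4 - 11*x^3 + 3*x^2 - 7*x - 3.
∫_{-1}^{1} of each monomial x^k gives [2/(k+1) if k even, 0 if k odd]. Integrating term-by-term (or equivalently evaluating the antiderivative F(x) = -6*x^5/5 - 11*x^4/4 + x^3 - 7*x^2/2 - 3*x at the endpoints):
  F(1) − F(−1) = -189/20 − (-61/20) = -32/5.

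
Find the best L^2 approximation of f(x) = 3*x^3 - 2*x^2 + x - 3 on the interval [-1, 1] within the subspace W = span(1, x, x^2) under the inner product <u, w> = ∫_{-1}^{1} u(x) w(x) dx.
g(x) = -2*x^2 + 14*x/5 - 3

The best approximation g ∈ W is the orthogonal projection of f onto W. Writing g = a_0 + a_1 x + a_2 x^2, the coefficients solve the normal equations G · a = b where
  G_{ij} = <φ_i, φ_j> and b_i = <f, φ_i>, with φ_0 = 1, φ_1 = x, φ_2 = x^2.
G =
  [2, 0, 2/3]
  [0, 2/3, 0]
  [2/3, 0, 2/5],
b = (-22/3, 28/15, -14/5).
Solving gives a_0 = -3, a_1 = 14/5, a_2 = -2, so
  g(x) = -2*x^2 + 14*x/5 - 3.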